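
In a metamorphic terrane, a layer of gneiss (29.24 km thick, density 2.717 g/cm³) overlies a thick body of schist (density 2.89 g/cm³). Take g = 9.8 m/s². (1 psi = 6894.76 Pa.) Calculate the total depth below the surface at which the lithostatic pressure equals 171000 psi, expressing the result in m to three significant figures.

Pressure at base of upper layers: 2717×9.8×29240 = 7.786×10^8 Pa = 1.129×10^5 psi
Remaining pressure to be supplied by schist: 1.179×10^9 − 7.786×10^8 = 4.004×10^8 Pa
Additional depth in schist = 4.004×10^8 Pa / (2890 kg/m³ × 9.8 m/s²) = 14139 m
Total depth = 29240 m + 14139 m = 43379 m

43400 m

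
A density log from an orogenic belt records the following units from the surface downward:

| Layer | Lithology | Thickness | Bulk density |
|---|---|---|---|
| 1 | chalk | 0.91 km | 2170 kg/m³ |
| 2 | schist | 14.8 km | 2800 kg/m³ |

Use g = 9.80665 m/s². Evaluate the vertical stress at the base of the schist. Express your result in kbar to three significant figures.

4.26 kbar

chalk: 2170 kg/m³ × 9.80665 m/s² × 910 m = 1.937×10^7 Pa = 0.1937 kbar
schist: 2800 kg/m³ × 9.80665 m/s² × 14800 m = 4.064×10^8 Pa = 4.064 kbar
Total = 0.1937 + 4.064 = 4.2575 kbar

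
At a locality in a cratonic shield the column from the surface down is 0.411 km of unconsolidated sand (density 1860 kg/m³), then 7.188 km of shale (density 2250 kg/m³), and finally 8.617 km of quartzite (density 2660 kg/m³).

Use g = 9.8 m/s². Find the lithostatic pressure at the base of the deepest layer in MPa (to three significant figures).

unconsolidated sand: 1860 kg/m³ × 9.8 m/s² × 411 m = 7.492×10^6 Pa = 7.492 MPa
shale: 2250 kg/m³ × 9.8 m/s² × 7188 m = 1.585×10^8 Pa = 158.5 MPa
quartzite: 2660 kg/m³ × 9.8 m/s² × 8617 m = 2.246×10^8 Pa = 224.6 MPa
Total = 7.492 + 158.5 + 224.6 = 390.62 MPa

391 MPa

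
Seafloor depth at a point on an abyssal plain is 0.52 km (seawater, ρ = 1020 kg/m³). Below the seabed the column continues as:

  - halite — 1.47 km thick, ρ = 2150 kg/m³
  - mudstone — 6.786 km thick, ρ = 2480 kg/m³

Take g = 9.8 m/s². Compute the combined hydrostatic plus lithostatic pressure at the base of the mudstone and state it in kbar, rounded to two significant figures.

seawater: 1020 kg/m³ × 9.8 m/s² × 520 m = 5.198×10^6 Pa = 0.05198 kbar
halite: 2150 kg/m³ × 9.8 m/s² × 1470 m = 3.097×10^7 Pa = 0.3097 kbar
mudstone: 2480 kg/m³ × 9.8 m/s² × 6786 m = 1.649×10^8 Pa = 1.649 kbar
Total = 0.05198 + 0.3097 + 1.649 = 2.0110 kbar

2.0 kbar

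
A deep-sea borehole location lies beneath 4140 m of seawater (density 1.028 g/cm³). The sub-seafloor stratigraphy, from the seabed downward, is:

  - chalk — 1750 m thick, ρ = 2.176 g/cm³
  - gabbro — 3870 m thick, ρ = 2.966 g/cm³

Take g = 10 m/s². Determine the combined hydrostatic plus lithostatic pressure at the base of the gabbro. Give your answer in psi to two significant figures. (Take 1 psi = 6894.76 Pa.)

seawater: 1028 kg/m³ × 10 m/s² × 4140 m = 4.256×10^7 Pa = 6173 psi
chalk: 2176 kg/m³ × 10 m/s² × 1750 m = 3.808×10^7 Pa = 5523 psi
gabbro: 2966 kg/m³ × 10 m/s² × 3870 m = 1.148×10^8 Pa = 16648 psi
Total = 6173 + 5523 + 16648 = 28344 psi

28000 psi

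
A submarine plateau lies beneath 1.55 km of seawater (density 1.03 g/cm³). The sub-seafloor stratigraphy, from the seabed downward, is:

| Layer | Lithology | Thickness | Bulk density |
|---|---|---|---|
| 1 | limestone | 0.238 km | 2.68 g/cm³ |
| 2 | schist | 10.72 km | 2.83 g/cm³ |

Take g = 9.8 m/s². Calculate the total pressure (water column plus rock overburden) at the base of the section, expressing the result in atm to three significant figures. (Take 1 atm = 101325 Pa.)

seawater: 1030 kg/m³ × 9.8 m/s² × 1550 m = 1.565×10^7 Pa = 154.4 atm
limestone: 2680 kg/m³ × 9.8 m/s² × 238 m = 6.251×10^6 Pa = 61.69 atm
schist: 2830 kg/m³ × 9.8 m/s² × 10720 m = 2.973×10^8 Pa = 2934 atm
Total = 154.4 + 61.69 + 2934 = 3150.3 atm

3150 atm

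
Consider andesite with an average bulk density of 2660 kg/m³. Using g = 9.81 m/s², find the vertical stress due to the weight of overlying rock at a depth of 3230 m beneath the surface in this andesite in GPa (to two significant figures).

0.084 GPa

andesite: 2660 kg/m³ × 9.81 m/s² × 3230 m = 8.429×10^7 Pa = 0.08429 GPa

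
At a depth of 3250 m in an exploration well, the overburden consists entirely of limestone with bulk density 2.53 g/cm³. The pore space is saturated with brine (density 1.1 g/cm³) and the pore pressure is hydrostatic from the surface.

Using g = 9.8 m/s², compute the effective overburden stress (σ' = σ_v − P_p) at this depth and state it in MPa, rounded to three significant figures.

Overburden (lithostatic) stress σ_v:
limestone: 2530 kg/m³ × 9.8 m/s² × 3250 m = 8.058×10^7 Pa = 80.58 MPa
Pore pressure P_p = 1100 kg/m³ × 9.8 m/s² × 3250 m = 3.503×10^7 Pa = 35.03 MPa
Effective stress σ' = σ_v − P_p = 80.58 − 35.03 = 45.545 MPa

45.5 MPa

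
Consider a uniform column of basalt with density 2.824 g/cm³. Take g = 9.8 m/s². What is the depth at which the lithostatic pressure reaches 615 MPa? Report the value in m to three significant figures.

h = P/(ρg) = 615 MPa / (2824 kg/m³ × 9.8 m/s²) = 6.150×10^8 Pa / 27675 Pa/m = 22222 m

22200 m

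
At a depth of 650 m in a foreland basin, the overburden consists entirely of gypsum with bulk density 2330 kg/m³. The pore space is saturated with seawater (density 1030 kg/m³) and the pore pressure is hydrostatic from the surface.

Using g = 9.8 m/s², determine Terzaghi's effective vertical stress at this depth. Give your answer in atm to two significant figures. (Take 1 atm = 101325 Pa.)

Overburden (lithostatic) stress σ_v:
gypsum: 2330 kg/m³ × 9.8 m/s² × 650 m = 1.484×10^7 Pa = 14.84 MPa
Pore pressure P_p = 1030 kg/m³ × 9.8 m/s² × 650 m = 6.561×10^6 Pa = 6.561 MPa
Effective stress σ' = σ_v − P_p = 14.84 − 6.561 = 8.2810 MPa = 81.727 atm

82 atm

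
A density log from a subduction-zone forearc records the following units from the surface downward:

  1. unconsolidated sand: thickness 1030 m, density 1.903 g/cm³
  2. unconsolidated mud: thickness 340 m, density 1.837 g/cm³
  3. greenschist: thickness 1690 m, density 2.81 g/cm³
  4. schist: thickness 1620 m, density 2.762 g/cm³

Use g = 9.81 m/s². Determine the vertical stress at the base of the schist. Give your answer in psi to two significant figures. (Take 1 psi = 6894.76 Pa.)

unconsolidated sand: 1903 kg/m³ × 9.81 m/s² × 1030 m = 1.923×10^7 Pa = 2789 psi
unconsolidated mud: 1837 kg/m³ × 9.81 m/s² × 340 m = 6.127×10^6 Pa = 888.7 psi
greenschist: 2810 kg/m³ × 9.81 m/s² × 1690 m = 4.659×10^7 Pa = 6757 psi
schist: 2762 kg/m³ × 9.81 m/s² × 1620 m = 4.389×10^7 Pa = 6366 psi
Total = 2789 + 888.7 + 6757 + 6366 = 16801 psi

17000 psi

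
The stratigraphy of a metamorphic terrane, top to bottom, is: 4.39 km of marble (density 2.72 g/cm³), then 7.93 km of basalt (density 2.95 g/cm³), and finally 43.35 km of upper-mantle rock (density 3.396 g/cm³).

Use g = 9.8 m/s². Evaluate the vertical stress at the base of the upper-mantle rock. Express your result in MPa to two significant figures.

marble: 2720 kg/m³ × 9.8 m/s² × 4390 m = 1.170×10^8 Pa = 117.0 MPa
basalt: 2950 kg/m³ × 9.8 m/s² × 7930 m = 2.293×10^8 Pa = 229.3 MPa
upper-mantle rock: 3396 kg/m³ × 9.8 m/s² × 43350 m = 1.443×10^9 Pa = 1443 MPa
Total = 117.0 + 229.3 + 1443 = 1789.0 MPa

1800 MPa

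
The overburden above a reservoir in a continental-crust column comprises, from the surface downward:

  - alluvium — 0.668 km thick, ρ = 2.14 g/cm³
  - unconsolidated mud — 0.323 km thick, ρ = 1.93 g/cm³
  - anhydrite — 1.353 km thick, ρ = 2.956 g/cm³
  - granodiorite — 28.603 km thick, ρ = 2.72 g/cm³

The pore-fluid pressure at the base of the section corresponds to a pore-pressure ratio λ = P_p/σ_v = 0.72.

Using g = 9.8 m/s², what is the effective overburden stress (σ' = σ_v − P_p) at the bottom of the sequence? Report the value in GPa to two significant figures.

Overburden (lithostatic) stress σ_v:
alluvium: 2140 kg/m³ × 9.8 m/s² × 668 m = 1.401×10^7 Pa = 14.01 MPa
unconsolidated mud: 1930 kg/m³ × 9.8 m/s² × 323 m = 6.109×10^6 Pa = 6.109 MPa
anhydrite: 2956 kg/m³ × 9.8 m/s² × 1353 m = 3.919×10^7 Pa = 39.19 MPa
granodiorite: 2720 kg/m³ × 9.8 m/s² × 28603 m = 7.624×10^8 Pa = 762.4 MPa
Total = 14.01 + 6.109 + 39.19 + 762.4 = 821.75 MPa
Pore pressure P_p = λ·σ_v = 0.72 × 821.8 MPa = 591.7 MPa
Effective stress σ' = σ_v − P_p = 821.8 − 591.7 = 230.09 MPa = 0.23009 GPa

0.23 GPa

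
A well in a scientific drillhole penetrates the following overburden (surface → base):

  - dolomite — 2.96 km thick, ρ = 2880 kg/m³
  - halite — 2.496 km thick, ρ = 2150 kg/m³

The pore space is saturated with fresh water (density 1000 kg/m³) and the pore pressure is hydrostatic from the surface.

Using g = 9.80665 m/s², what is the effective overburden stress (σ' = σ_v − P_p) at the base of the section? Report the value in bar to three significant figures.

Overburden (lithostatic) stress σ_v:
dolomite: 2880 kg/m³ × 9.80665 m/s² × 2960 m = 8.360×10^7 Pa = 83.60 MPa
halite: 2150 kg/m³ × 9.80665 m/s² × 2496 m = 5.263×10^7 Pa = 52.63 MPa
Total = 83.60 + 52.63 = 136.23 MPa
Pore pressure P_p = 1000 kg/m³ × 9.80665 m/s² × 5456 m = 5.351×10^7 Pa = 53.51 MPa
Effective stress σ' = σ_v − P_p = 136.2 − 53.51 = 82.721 MPa = 827.21 bar

827 bar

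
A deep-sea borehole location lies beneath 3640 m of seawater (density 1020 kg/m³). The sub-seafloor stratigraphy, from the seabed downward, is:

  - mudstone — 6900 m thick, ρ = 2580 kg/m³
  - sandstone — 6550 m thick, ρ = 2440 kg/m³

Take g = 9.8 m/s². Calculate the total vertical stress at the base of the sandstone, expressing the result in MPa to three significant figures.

seawater: 1020 kg/m³ × 9.8 m/s² × 3640 m = 3.639×10^7 Pa = 36.39 MPa
mudstone: 2580 kg/m³ × 9.8 m/s² × 6900 m = 1.745×10^8 Pa = 174.5 MPa
sandstone: 2440 kg/m³ × 9.8 m/s² × 6550 m = 1.566×10^8 Pa = 156.6 MPa
Total = 36.39 + 174.5 + 156.6 = 367.47 MPa

367 MPa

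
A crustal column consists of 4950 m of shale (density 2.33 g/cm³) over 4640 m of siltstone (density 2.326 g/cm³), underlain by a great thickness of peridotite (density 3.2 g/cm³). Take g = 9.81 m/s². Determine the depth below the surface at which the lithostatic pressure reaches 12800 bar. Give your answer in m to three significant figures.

43400 m

Pressure at base of upper layers: 2330×9.81×4950 + 2326×9.81×4640 = 2.190×10^8 Pa = 2190 bar
Remaining pressure to be supplied by peridotite: 1.280×10^9 − 2.190×10^8 = 1.061×10^9 Pa
Additional depth in peridotite = 1.061×10^9 Pa / (3200 kg/m³ × 9.81 m/s²) = 33798 m
Total depth = 9590 m + 33798 m = 43388 m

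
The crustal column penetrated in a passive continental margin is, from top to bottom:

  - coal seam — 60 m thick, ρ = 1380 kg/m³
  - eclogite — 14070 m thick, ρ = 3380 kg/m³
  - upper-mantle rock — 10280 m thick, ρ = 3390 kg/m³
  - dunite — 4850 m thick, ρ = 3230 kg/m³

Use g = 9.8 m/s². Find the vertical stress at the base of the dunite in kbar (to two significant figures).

9.6 kbar

coal seam: 1380 kg/m³ × 9.8 m/s² × 60 m = 8.114×10^5 Pa = 8.114×10^-3 kbar
eclogite: 3380 kg/m³ × 9.8 m/s² × 14070 m = 4.661×10^8 Pa = 4.661 kbar
upper-mantle rock: 3390 kg/m³ × 9.8 m/s² × 10280 m = 3.415×10^8 Pa = 3.415 kbar
dunite: 3230 kg/m³ × 9.8 m/s² × 4850 m = 1.535×10^8 Pa = 1.535 kbar
Total = 8.114×10^-3 + 4.661 + 3.415 + 1.535 = 9.6191 kbar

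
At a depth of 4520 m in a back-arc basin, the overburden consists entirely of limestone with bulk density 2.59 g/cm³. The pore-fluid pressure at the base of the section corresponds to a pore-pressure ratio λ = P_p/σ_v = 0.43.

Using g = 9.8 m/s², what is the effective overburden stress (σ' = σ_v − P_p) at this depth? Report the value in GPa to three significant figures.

0.0654 GPa

Overburden (lithostatic) stress σ_v:
limestone: 2590 kg/m³ × 9.8 m/s² × 4520 m = 1.147×10^8 Pa = 114.7 MPa
Pore pressure P_p = λ·σ_v = 0.43 × 114.7 MPa = 49.33 MPa
Effective stress σ' = σ_v − P_p = 114.7 − 49.33 = 65.394 MPa = 0.065394 GPa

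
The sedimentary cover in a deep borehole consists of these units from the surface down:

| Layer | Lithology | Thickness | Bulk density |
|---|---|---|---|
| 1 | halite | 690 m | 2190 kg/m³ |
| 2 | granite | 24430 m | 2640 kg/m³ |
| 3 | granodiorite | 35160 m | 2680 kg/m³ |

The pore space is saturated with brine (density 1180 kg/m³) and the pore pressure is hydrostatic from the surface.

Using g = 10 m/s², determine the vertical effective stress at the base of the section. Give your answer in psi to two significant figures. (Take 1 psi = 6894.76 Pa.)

Overburden (lithostatic) stress σ_v:
halite: 2190 kg/m³ × 10 m/s² × 690 m = 1.511×10^7 Pa = 15.11 MPa
granite: 2640 kg/m³ × 10 m/s² × 24430 m = 6.450×10^8 Pa = 645.0 MPa
granodiorite: 2680 kg/m³ × 10 m/s² × 35160 m = 9.423×10^8 Pa = 942.3 MPa
Total = 15.11 + 645.0 + 942.3 = 1602.4 MPa
Pore pressure P_p = 1180 kg/m³ × 10 m/s² × 60280 m = 7.113×10^8 Pa = 711.3 MPa
Effective stress σ' = σ_v − P_p = 1602 − 711.3 = 891.05 MPa = 1.2924×10^5 psi

130000 psi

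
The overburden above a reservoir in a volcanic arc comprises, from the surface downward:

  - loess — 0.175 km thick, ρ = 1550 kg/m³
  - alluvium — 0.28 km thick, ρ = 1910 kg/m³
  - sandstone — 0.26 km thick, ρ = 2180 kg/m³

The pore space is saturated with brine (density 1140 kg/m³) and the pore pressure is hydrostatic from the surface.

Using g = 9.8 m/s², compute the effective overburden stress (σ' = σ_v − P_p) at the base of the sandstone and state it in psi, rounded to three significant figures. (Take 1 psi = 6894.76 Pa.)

Overburden (lithostatic) stress σ_v:
loess: 1550 kg/m³ × 9.8 m/s² × 175 m = 2.658×10^6 Pa = 2.658 MPa
alluvium: 1910 kg/m³ × 9.8 m/s² × 280 m = 5.241×10^6 Pa = 5.241 MPa
sandstone: 2180 kg/m³ × 9.8 m/s² × 260 m = 5.555×10^6 Pa = 5.555 MPa
Total = 2.658 + 5.241 + 5.555 = 13.454 MPa
Pore pressure P_p = 1140 kg/m³ × 9.8 m/s² × 715 m = 7.988×10^6 Pa = 7.988 MPa
Effective stress σ' = σ_v − P_p = 13.45 − 7.988 = 5.4660 MPa = 792.77 psi

793 psi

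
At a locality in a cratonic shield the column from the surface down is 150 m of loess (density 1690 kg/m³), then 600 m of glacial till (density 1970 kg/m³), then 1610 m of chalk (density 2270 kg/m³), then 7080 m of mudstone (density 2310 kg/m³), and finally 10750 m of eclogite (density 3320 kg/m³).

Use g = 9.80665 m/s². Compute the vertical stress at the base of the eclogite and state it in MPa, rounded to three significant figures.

560 MPa

loess: 1690 kg/m³ × 9.80665 m/s² × 150 m = 2.486×10^6 Pa = 2.486 MPa
glacial till: 1970 kg/m³ × 9.80665 m/s² × 600 m = 1.159×10^7 Pa = 11.59 MPa
chalk: 2270 kg/m³ × 9.80665 m/s² × 1610 m = 3.584×10^7 Pa = 35.84 MPa
mudstone: 2310 kg/m³ × 9.80665 m/s² × 7080 m = 1.604×10^8 Pa = 160.4 MPa
eclogite: 3320 kg/m³ × 9.80665 m/s² × 10750 m = 3.500×10^8 Pa = 350.0 MPa
Total = 2.486 + 11.59 + 35.84 + 160.4 + 350.0 = 560.30 MPa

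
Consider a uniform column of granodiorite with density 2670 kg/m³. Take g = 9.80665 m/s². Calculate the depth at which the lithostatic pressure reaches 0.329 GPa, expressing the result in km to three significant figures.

12.6 km

h = P/(ρg) = 0.329 GPa / (2670 kg/m³ × 9.80665 m/s²) = 3.290×10^8 Pa / 26184 Pa/m = 12565 m
= 12.565 km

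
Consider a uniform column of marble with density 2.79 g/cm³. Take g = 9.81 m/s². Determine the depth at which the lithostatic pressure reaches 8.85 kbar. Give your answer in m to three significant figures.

32300 m

h = P/(ρg) = 8.85 kbar / (2790 kg/m³ × 9.81 m/s²) = 8.850×10^8 Pa / 27370 Pa/m = 32335 m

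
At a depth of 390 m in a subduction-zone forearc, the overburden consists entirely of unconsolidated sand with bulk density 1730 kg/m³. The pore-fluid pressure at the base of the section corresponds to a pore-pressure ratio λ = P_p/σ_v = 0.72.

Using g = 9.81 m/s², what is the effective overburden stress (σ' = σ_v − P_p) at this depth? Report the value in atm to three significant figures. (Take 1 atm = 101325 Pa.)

Overburden (lithostatic) stress σ_v:
unconsolidated sand: 1730 kg/m³ × 9.81 m/s² × 390 m = 6.619×10^6 Pa = 6.619 MPa
Pore pressure P_p = λ·σ_v = 0.72 × 6.619 MPa = 4.766 MPa
Effective stress σ' = σ_v − P_p = 6.619 − 4.766 = 1.8533 MPa = 18.290 atm

18.3 atm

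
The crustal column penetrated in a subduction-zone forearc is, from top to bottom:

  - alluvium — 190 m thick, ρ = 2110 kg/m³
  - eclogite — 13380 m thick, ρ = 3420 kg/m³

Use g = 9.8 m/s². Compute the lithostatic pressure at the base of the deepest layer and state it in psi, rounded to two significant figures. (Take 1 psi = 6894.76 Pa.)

66000 psi

alluvium: 2110 kg/m³ × 9.8 m/s² × 190 m = 3.929×10^6 Pa = 569.8 psi
eclogite: 3420 kg/m³ × 9.8 m/s² × 13380 m = 4.484×10^8 Pa = 65041 psi
Total = 569.8 + 65041 = 65611 psi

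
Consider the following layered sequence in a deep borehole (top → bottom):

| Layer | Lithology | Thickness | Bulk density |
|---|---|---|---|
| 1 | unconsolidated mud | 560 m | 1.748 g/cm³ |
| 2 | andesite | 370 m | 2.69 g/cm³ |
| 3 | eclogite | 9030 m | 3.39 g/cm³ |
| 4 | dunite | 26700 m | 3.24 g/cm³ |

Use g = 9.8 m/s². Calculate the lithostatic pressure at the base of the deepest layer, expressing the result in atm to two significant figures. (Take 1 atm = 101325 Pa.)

unconsolidated mud: 1748 kg/m³ × 9.8 m/s² × 560 m = 9.593×10^6 Pa = 94.68 atm
andesite: 2690 kg/m³ × 9.8 m/s² × 370 m = 9.754×10^6 Pa = 96.26 atm
eclogite: 3390 kg/m³ × 9.8 m/s² × 9030 m = 3.000×10^8 Pa = 2961 atm
dunite: 3240 kg/m³ × 9.8 m/s² × 26700 m = 8.478×10^8 Pa = 8367 atm
Total = 94.68 + 96.26 + 2961 + 8367 = 11519 atm

12000 atm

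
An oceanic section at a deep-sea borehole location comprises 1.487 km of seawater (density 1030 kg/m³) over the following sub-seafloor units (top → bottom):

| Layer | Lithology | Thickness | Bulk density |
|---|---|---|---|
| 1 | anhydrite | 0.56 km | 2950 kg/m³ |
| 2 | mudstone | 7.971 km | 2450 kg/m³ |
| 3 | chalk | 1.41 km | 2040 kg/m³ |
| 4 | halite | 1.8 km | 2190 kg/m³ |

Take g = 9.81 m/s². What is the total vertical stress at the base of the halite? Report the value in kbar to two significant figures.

seawater: 1030 kg/m³ × 9.81 m/s² × 1487 m = 1.503×10^7 Pa = 0.1503 kbar
anhydrite: 2950 kg/m³ × 9.81 m/s² × 560 m = 1.621×10^7 Pa = 0.1621 kbar
mudstone: 2450 kg/m³ × 9.81 m/s² × 7971 m = 1.916×10^8 Pa = 1.916 kbar
chalk: 2040 kg/m³ × 9.81 m/s² × 1410 m = 2.822×10^7 Pa = 0.2822 kbar
halite: 2190 kg/m³ × 9.81 m/s² × 1800 m = 3.867×10^7 Pa = 0.3867 kbar
Total = 0.1503 + 0.1621 + 1.916 + 0.2822 + 0.3867 = 2.8970 kbar

2.9 kbar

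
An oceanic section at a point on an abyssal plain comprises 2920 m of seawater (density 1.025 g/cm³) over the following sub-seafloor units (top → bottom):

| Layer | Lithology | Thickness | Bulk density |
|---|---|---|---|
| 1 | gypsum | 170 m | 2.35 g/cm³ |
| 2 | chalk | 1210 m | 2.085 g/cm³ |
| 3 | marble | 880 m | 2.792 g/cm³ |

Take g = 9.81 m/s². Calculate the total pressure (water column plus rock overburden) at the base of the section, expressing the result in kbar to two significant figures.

seawater: 1025 kg/m³ × 9.81 m/s² × 2920 m = 2.936×10^7 Pa = 0.2936 kbar
gypsum: 2350 kg/m³ × 9.81 m/s² × 170 m = 3.919×10^6 Pa = 0.03919 kbar
chalk: 2085 kg/m³ × 9.81 m/s² × 1210 m = 2.475×10^7 Pa = 0.2475 kbar
marble: 2792 kg/m³ × 9.81 m/s² × 880 m = 2.410×10^7 Pa = 0.2410 kbar
Total = 0.2936 + 0.03919 + 0.2475 + 0.2410 = 0.82132 kbar

0.82 kbar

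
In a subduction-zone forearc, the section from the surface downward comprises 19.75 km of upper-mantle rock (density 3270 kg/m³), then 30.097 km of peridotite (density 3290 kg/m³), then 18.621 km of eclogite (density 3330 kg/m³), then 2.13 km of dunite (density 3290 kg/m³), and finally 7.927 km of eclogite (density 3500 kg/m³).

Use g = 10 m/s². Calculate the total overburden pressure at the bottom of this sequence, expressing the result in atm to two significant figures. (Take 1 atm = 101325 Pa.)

upper-mantle rock: 3270 kg/m³ × 10 m/s² × 19750 m = 6.458×10^8 Pa = 6374 atm
peridotite: 3290 kg/m³ × 10 m/s² × 30097 m = 9.902×10^8 Pa = 9772 atm
eclogite: 3330 kg/m³ × 10 m/s² × 18621 m = 6.201×10^8 Pa = 6120 atm
dunite: 3290 kg/m³ × 10 m/s² × 2130 m = 7.008×10^7 Pa = 691.6 atm
eclogite: 3500 kg/m³ × 10 m/s² × 7927 m = 2.774×10^8 Pa = 2738 atm
Total = 6374 + 9772 + 6120 + 691.6 + 2738 = 25696 atm

26000 atm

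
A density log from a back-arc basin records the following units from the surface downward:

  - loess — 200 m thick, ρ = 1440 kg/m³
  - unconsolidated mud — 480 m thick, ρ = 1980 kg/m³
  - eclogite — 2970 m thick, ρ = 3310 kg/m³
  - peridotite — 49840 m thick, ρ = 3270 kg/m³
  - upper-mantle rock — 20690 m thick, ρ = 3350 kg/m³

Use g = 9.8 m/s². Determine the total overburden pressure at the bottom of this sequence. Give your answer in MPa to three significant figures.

loess: 1440 kg/m³ × 9.8 m/s² × 200 m = 2.822×10^6 Pa = 2.822 MPa
unconsolidated mud: 1980 kg/m³ × 9.8 m/s² × 480 m = 9.314×10^6 Pa = 9.314 MPa
eclogite: 3310 kg/m³ × 9.8 m/s² × 2970 m = 9.634×10^7 Pa = 96.34 MPa
peridotite: 3270 kg/m³ × 9.8 m/s² × 49840 m = 1.597×10^9 Pa = 1597 MPa
upper-mantle rock: 3350 kg/m³ × 9.8 m/s² × 20690 m = 6.793×10^8 Pa = 679.3 MPa
Total = 2.822 + 9.314 + 96.34 + 1597 + 679.3 = 2384.9 MPa

2380 MPa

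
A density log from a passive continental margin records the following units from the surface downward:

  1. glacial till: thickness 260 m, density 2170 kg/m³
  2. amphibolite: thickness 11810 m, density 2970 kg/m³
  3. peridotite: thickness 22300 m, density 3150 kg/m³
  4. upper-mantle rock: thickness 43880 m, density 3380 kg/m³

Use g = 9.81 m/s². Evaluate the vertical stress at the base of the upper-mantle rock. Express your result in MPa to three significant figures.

glacial till: 2170 kg/m³ × 9.81 m/s² × 260 m = 5.535×10^6 Pa = 5.535 MPa
amphibolite: 2970 kg/m³ × 9.81 m/s² × 11810 m = 3.441×10^8 Pa = 344.1 MPa
peridotite: 3150 kg/m³ × 9.81 m/s² × 22300 m = 6.891×10^8 Pa = 689.1 MPa
upper-mantle rock: 3380 kg/m³ × 9.81 m/s² × 43880 m = 1.455×10^9 Pa = 1455 MPa
Total = 5.535 + 344.1 + 689.1 + 1455 = 2493.7 MPa

2490 MPa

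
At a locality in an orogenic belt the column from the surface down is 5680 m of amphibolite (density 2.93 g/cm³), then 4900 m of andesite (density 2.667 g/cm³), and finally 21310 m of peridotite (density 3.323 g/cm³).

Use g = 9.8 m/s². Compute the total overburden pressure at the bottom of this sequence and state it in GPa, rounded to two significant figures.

0.99 GPa

amphibolite: 2930 kg/m³ × 9.8 m/s² × 5680 m = 1.631×10^8 Pa = 0.1631 GPa
andesite: 2667 kg/m³ × 9.8 m/s² × 4900 m = 1.281×10^8 Pa = 0.1281 GPa
peridotite: 3323 kg/m³ × 9.8 m/s² × 21310 m = 6.940×10^8 Pa = 0.6940 GPa
Total = 0.1631 + 0.1281 + 0.6940 = 0.98513 GPa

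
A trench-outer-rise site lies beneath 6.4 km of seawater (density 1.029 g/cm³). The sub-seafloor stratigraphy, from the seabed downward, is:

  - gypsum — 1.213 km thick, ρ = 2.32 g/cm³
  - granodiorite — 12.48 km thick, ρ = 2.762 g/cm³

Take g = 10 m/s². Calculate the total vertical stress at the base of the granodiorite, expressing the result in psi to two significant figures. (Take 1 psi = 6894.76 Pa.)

64000 psi

seawater: 1029 kg/m³ × 10 m/s² × 6400 m = 6.586×10^7 Pa = 9552 psi
gypsum: 2320 kg/m³ × 10 m/s² × 1213 m = 2.814×10^7 Pa = 4082 psi
granodiorite: 2762 kg/m³ × 10 m/s² × 12480 m = 3.447×10^8 Pa = 49994 psi
Total = 9552 + 4082 + 49994 = 63627 psi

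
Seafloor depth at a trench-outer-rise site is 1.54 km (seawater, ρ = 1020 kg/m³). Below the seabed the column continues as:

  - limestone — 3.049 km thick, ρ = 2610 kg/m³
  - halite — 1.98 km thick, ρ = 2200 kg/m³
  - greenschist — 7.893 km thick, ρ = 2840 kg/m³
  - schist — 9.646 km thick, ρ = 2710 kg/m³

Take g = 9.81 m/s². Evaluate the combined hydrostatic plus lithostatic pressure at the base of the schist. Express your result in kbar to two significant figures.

seawater: 1020 kg/m³ × 9.81 m/s² × 1540 m = 1.541×10^7 Pa = 0.1541 kbar
limestone: 2610 kg/m³ × 9.81 m/s² × 3049 m = 7.807×10^7 Pa = 0.7807 kbar
halite: 2200 kg/m³ × 9.81 m/s² × 1980 m = 4.273×10^7 Pa = 0.4273 kbar
greenschist: 2840 kg/m³ × 9.81 m/s² × 7893 m = 2.199×10^8 Pa = 2.199 kbar
schist: 2710 kg/m³ × 9.81 m/s² × 9646 m = 2.564×10^8 Pa = 2.564 kbar
Total = 0.1541 + 0.7807 + 0.4273 + 2.199 + 2.564 = 6.1255 kbar

6.1 kbar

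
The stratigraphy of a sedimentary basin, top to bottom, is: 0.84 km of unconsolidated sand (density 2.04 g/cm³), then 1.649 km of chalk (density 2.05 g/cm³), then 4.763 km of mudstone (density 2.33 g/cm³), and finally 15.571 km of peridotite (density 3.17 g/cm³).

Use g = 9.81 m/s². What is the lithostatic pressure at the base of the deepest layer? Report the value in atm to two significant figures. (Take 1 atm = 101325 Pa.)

unconsolidated sand: 2040 kg/m³ × 9.81 m/s² × 840 m = 1.681×10^7 Pa = 165.9 atm
chalk: 2050 kg/m³ × 9.81 m/s² × 1649 m = 3.316×10^7 Pa = 327.3 atm
mudstone: 2330 kg/m³ × 9.81 m/s² × 4763 m = 1.089×10^8 Pa = 1074 atm
peridotite: 3170 kg/m³ × 9.81 m/s² × 15571 m = 4.842×10^8 Pa = 4779 atm
Total = 165.9 + 327.3 + 1074 + 4779 = 6346.6 atm

6300 atm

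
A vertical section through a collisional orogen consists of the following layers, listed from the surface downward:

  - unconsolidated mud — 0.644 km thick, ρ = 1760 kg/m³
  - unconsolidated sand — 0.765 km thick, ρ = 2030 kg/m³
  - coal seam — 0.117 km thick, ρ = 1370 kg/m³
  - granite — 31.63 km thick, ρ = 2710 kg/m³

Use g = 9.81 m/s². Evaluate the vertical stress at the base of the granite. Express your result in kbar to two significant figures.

unconsolidated mud: 1760 kg/m³ × 9.81 m/s² × 644 m = 1.112×10^7 Pa = 0.1112 kbar
unconsolidated sand: 2030 kg/m³ × 9.81 m/s² × 765 m = 1.523×10^7 Pa = 0.1523 kbar
coal seam: 1370 kg/m³ × 9.81 m/s² × 117 m = 1.572×10^6 Pa = 0.01572 kbar
granite: 2710 kg/m³ × 9.81 m/s² × 31630 m = 8.409×10^8 Pa = 8.409 kbar
Total = 0.1112 + 0.1523 + 0.01572 + 8.409 = 8.6881 kbar

8.7 kbar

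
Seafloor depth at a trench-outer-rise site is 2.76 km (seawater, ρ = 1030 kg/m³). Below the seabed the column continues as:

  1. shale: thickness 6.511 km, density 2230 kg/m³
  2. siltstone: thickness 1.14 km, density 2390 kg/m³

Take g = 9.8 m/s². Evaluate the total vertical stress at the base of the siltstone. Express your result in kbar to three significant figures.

1.97 kbar

seawater: 1030 kg/m³ × 9.8 m/s² × 2760 m = 2.786×10^7 Pa = 0.2786 kbar
shale: 2230 kg/m³ × 9.8 m/s² × 6511 m = 1.423×10^8 Pa = 1.423 kbar
siltstone: 2390 kg/m³ × 9.8 m/s² × 1140 m = 2.670×10^7 Pa = 0.2670 kbar
Total = 0.2786 + 1.423 + 0.2670 = 1.9685 kbar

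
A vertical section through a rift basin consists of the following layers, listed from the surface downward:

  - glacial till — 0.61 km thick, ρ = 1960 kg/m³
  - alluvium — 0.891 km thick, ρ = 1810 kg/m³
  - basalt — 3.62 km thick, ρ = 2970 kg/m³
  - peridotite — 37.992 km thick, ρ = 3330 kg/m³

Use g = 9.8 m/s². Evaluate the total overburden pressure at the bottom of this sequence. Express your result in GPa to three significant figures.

glacial till: 1960 kg/m³ × 9.8 m/s² × 610 m = 1.172×10^7 Pa = 0.01172 GPa
alluvium: 1810 kg/m³ × 9.8 m/s² × 891 m = 1.580×10^7 Pa = 0.01580 GPa
basalt: 2970 kg/m³ × 9.8 m/s² × 3620 m = 1.054×10^8 Pa = 0.1054 GPa
peridotite: 3330 kg/m³ × 9.8 m/s² × 37992 m = 1.240×10^9 Pa = 1.240 GPa
Total = 0.01172 + 0.01580 + 0.1054 + 1.240 = 1.3727 GPa

1.37 GPa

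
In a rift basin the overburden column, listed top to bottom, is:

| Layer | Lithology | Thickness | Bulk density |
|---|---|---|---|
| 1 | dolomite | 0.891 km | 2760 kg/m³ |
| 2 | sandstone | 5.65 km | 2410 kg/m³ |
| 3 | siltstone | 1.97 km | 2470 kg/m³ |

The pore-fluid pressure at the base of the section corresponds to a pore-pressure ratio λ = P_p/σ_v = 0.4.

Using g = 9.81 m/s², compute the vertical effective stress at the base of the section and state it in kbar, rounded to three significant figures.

Overburden (lithostatic) stress σ_v:
dolomite: 2760 kg/m³ × 9.81 m/s² × 891 m = 2.412×10^7 Pa = 24.12 MPa
sandstone: 2410 kg/m³ × 9.81 m/s² × 5650 m = 1.336×10^8 Pa = 133.6 MPa
siltstone: 2470 kg/m³ × 9.81 m/s² × 1970 m = 4.773×10^7 Pa = 47.73 MPa
Total = 24.12 + 133.6 + 47.73 = 205.44 MPa
Pore pressure P_p = λ·σ_v = 0.4 × 205.4 MPa = 82.17 MPa
Effective stress σ' = σ_v − P_p = 205.4 − 82.17 = 123.26 MPa = 1.2326 kbar

1.23 kbar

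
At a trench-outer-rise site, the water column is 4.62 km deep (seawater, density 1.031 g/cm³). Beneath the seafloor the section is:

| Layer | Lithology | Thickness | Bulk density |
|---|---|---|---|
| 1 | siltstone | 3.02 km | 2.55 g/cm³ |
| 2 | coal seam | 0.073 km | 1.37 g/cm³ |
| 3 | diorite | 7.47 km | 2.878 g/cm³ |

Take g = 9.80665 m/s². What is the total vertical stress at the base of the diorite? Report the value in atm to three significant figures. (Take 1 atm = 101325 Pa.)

3300 atm

seawater: 1031 kg/m³ × 9.80665 m/s² × 4620 m = 4.671×10^7 Pa = 461.0 atm
siltstone: 2550 kg/m³ × 9.80665 m/s² × 3020 m = 7.552×10^7 Pa = 745.3 atm
coal seam: 1370 kg/m³ × 9.80665 m/s² × 73 m = 9.808×10^5 Pa = 9.679 atm
diorite: 2878 kg/m³ × 9.80665 m/s² × 7470 m = 2.108×10^8 Pa = 2081 atm
Total = 461.0 + 745.3 + 9.679 + 2081 = 3296.7 atm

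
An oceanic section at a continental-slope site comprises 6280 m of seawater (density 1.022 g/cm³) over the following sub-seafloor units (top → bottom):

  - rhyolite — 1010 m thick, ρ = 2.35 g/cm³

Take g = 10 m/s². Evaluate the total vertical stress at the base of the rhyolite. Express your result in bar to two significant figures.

880 bar

seawater: 1022 kg/m³ × 10 m/s² × 6280 m = 6.418×10^7 Pa = 641.8 bar
rhyolite: 2350 kg/m³ × 10 m/s² × 1010 m = 2.373×10^7 Pa = 237.3 bar
Total = 641.8 + 237.3 = 879.17 bar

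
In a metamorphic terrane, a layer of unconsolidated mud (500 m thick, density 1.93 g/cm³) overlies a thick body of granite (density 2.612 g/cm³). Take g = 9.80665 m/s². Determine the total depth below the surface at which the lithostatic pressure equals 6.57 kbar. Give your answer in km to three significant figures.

Pressure at base of upper layers: 1930×9.80665×500 = 9.463×10^6 Pa = 0.09463 kbar
Remaining pressure to be supplied by granite: 6.570×10^8 − 9.463×10^6 = 6.475×10^8 Pa
Additional depth in granite = 6.475×10^8 Pa / (2612 kg/m³ × 9.80665 m/s²) = 25280 m
Total depth = 500 m + 25280 m = 25780 m
= 25.780 km

25.8 km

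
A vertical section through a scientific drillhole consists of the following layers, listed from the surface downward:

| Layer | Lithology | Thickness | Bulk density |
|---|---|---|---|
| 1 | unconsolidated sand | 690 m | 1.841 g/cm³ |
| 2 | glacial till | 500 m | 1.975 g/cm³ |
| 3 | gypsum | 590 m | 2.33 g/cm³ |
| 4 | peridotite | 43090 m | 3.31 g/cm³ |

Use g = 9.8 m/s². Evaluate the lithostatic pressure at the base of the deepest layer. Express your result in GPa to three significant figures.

unconsolidated sand: 1841 kg/m³ × 9.8 m/s² × 690 m = 1.245×10^7 Pa = 0.01245 GPa
glacial till: 1975 kg/m³ × 9.8 m/s² × 500 m = 9.678×10^6 Pa = 9.678×10^-3 GPa
gypsum: 2330 kg/m³ × 9.8 m/s² × 590 m = 1.347×10^7 Pa = 0.01347 GPa
peridotite: 3310 kg/m³ × 9.8 m/s² × 43090 m = 1.398×10^9 Pa = 1.398 GPa
Total = 0.01245 + 9.678×10^-3 + 0.01347 + 1.398 = 1.4334 GPa

1.43 GPa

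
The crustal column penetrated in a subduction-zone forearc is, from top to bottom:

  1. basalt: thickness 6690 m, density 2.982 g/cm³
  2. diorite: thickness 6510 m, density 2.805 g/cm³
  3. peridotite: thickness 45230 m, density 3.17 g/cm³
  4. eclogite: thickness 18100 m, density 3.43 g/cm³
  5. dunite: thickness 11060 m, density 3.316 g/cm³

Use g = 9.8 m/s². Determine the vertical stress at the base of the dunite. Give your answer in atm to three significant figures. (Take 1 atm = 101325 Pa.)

basalt: 2982 kg/m³ × 9.8 m/s² × 6690 m = 1.955×10^8 Pa = 1929 atm
diorite: 2805 kg/m³ × 9.8 m/s² × 6510 m = 1.790×10^8 Pa = 1766 atm
peridotite: 3170 kg/m³ × 9.8 m/s² × 45230 m = 1.405×10^9 Pa = 13867 atm
eclogite: 3430 kg/m³ × 9.8 m/s² × 18100 m = 6.084×10^8 Pa = 6005 atm
dunite: 3316 kg/m³ × 9.8 m/s² × 11060 m = 3.594×10^8 Pa = 3547 atm
Total = 1929 + 1766 + 13867 + 6005 + 3547 = 27115 atm

27100 atm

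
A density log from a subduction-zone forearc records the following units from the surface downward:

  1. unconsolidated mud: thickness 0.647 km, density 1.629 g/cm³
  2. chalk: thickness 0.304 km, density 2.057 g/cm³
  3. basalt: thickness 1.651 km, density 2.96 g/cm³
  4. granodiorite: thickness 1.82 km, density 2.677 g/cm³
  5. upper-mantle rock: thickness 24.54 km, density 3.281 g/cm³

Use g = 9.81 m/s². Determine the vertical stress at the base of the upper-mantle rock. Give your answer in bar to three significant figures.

9020 bar

unconsolidated mud: 1629 kg/m³ × 9.81 m/s² × 647 m = 1.034×10^7 Pa = 103.4 bar
chalk: 2057 kg/m³ × 9.81 m/s² × 304 m = 6.134×10^6 Pa = 61.34 bar
basalt: 2960 kg/m³ × 9.81 m/s² × 1651 m = 4.794×10^7 Pa = 479.4 bar
granodiorite: 2677 kg/m³ × 9.81 m/s² × 1820 m = 4.780×10^7 Pa = 478.0 bar
upper-mantle rock: 3281 kg/m³ × 9.81 m/s² × 24540 m = 7.899×10^8 Pa = 7899 bar
Total = 103.4 + 61.34 + 479.4 + 478.0 + 7899 = 9020.7 bar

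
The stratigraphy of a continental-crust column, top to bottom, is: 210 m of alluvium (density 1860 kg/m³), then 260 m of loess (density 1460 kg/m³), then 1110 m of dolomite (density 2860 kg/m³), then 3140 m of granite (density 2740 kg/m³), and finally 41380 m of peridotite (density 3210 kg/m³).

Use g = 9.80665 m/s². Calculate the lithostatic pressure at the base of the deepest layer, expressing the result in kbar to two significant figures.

alluvium: 1860 kg/m³ × 9.80665 m/s² × 210 m = 3.830×10^6 Pa = 0.03830 kbar
loess: 1460 kg/m³ × 9.80665 m/s² × 260 m = 3.723×10^6 Pa = 0.03723 kbar
dolomite: 2860 kg/m³ × 9.80665 m/s² × 1110 m = 3.113×10^7 Pa = 0.3113 kbar
granite: 2740 kg/m³ × 9.80665 m/s² × 3140 m = 8.437×10^7 Pa = 0.8437 kbar
peridotite: 3210 kg/m³ × 9.80665 m/s² × 41380 m = 1.303×10^9 Pa = 13.03 kbar
Total = 0.03830 + 0.03723 + 0.3113 + 0.8437 + 13.03 = 14.257 kbar

14 kbar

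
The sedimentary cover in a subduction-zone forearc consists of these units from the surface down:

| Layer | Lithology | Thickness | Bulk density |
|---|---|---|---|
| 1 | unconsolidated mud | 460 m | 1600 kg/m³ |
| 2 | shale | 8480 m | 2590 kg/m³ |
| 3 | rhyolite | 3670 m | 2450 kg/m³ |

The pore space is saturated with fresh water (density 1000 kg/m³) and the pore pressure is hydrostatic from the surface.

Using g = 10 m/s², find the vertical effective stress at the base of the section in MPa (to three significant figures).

Overburden (lithostatic) stress σ_v:
unconsolidated mud: 1600 kg/m³ × 10 m/s² × 460 m = 7.360×10^6 Pa = 7.360 MPa
shale: 2590 kg/m³ × 10 m/s² × 8480 m = 2.196×10^8 Pa = 219.6 MPa
rhyolite: 2450 kg/m³ × 10 m/s² × 3670 m = 8.992×10^7 Pa = 89.92 MPa
Total = 7.360 + 219.6 + 89.92 = 316.91 MPa
Pore pressure P_p = 1000 kg/m³ × 10 m/s² × 12610 m = 1.261×10^8 Pa = 126.1 MPa
Effective stress σ' = σ_v − P_p = 316.9 − 126.1 = 190.81 MPa

191 MPa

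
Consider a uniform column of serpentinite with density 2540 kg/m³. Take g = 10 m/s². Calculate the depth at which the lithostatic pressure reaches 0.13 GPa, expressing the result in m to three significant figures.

5120 m

h = P/(ρg) = 0.13 GPa / (2540 kg/m³ × 10 m/s²) = 1.300×10^8 Pa / 25400 Pa/m = 5118.1 m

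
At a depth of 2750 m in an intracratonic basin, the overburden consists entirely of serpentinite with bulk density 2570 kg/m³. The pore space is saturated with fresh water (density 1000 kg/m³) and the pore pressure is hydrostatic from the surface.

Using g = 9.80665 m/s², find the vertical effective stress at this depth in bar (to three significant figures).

423 bar

Overburden (lithostatic) stress σ_v:
serpentinite: 2570 kg/m³ × 9.80665 m/s² × 2750 m = 6.931×10^7 Pa = 69.31 MPa
Pore pressure P_p = 1000 kg/m³ × 9.80665 m/s² × 2750 m = 2.697×10^7 Pa = 26.97 MPa
Effective stress σ' = σ_v − P_p = 69.31 − 26.97 = 42.340 MPa = 423.40 bar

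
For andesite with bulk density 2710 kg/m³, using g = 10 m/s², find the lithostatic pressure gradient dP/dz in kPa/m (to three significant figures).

dP/dz = ρg = 2710 kg/m³ × 10 m/s² = 27100 Pa/m
= 27100 Pa/m × (1 kPa/m / 1000.0 Pa/m) = 27.100 kPa/m

27.1 kPa/m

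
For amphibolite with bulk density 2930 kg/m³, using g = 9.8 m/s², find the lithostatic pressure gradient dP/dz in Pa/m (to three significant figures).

28700 Pa/m

dP/dz = ρg = 2930 kg/m³ × 9.8 m/s² = 28714 Pa/m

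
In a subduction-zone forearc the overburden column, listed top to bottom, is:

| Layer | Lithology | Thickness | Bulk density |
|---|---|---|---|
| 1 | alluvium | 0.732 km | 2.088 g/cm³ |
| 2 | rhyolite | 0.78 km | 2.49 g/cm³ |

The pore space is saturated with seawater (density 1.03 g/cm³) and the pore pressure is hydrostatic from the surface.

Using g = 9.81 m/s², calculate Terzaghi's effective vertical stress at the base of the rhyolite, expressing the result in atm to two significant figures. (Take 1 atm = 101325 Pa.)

Overburden (lithostatic) stress σ_v:
alluvium: 2088 kg/m³ × 9.81 m/s² × 732 m = 1.499×10^7 Pa = 14.99 MPa
rhyolite: 2490 kg/m³ × 9.81 m/s² × 780 m = 1.905×10^7 Pa = 19.05 MPa
Total = 14.99 + 19.05 = 34.047 MPa
Pore pressure P_p = 1030 kg/m³ × 9.81 m/s² × 1512 m = 1.528×10^7 Pa = 15.28 MPa
Effective stress σ' = σ_v − P_p = 34.05 − 15.28 = 18.769 MPa = 185.24 atm

190 atm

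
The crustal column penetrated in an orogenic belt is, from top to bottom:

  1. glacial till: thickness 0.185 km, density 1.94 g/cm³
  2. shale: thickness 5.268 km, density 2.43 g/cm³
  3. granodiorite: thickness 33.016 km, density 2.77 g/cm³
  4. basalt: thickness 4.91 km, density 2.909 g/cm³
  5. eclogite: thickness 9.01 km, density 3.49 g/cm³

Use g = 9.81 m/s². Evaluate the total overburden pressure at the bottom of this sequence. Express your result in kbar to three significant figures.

glacial till: 1940 kg/m³ × 9.81 m/s² × 185 m = 3.521×10^6 Pa = 0.03521 kbar
shale: 2430 kg/m³ × 9.81 m/s² × 5268 m = 1.256×10^8 Pa = 1.256 kbar
granodiorite: 2770 kg/m³ × 9.81 m/s² × 33016 m = 8.972×10^8 Pa = 8.972 kbar
basalt: 2909 kg/m³ × 9.81 m/s² × 4910 m = 1.401×10^8 Pa = 1.401 kbar
eclogite: 3490 kg/m³ × 9.81 m/s² × 9010 m = 3.085×10^8 Pa = 3.085 kbar
Total = 0.03521 + 1.256 + 8.972 + 1.401 + 3.085 = 14.749 kbar

14.7 kbar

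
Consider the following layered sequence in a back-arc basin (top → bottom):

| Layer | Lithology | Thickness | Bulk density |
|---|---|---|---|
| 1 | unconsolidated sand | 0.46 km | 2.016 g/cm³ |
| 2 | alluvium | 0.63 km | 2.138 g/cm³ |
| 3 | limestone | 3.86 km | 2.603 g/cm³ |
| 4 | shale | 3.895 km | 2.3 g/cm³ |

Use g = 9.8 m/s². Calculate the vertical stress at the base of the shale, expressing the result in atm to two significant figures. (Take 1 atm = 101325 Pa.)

2100 atm

unconsolidated sand: 2016 kg/m³ × 9.8 m/s² × 460 m = 9.088×10^6 Pa = 89.69 atm
alluvium: 2138 kg/m³ × 9.8 m/s² × 630 m = 1.320×10^7 Pa = 130.3 atm
limestone: 2603 kg/m³ × 9.8 m/s² × 3860 m = 9.847×10^7 Pa = 971.8 atm
shale: 2300 kg/m³ × 9.8 m/s² × 3895 m = 8.779×10^7 Pa = 866.5 atm
Total = 89.69 + 130.3 + 971.8 + 866.5 = 2058.2 atm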